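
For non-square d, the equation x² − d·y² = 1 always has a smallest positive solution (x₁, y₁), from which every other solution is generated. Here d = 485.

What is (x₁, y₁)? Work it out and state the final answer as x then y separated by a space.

d=485: √d = [22; 44] (ℓ=1, odd), read p_1/q_1
i=0: a=22 ⇒ p=22, q=1
i=1: a=44 ⇒ p=969, q=44
fundamental: x₁=969, y₁=44  (since 938961 − 485·1936 = 1)

969 44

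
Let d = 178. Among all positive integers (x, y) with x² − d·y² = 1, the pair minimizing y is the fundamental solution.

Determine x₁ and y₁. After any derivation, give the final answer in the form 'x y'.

√178 → a₀=13, period (2,1,12,1,2,26); ℓ=6 even so k=5
i=0: a=13 ⇒ p=13, q=1
i=1: a=2 ⇒ p=27, q=2
i=2: a=1 ⇒ p=40, q=3
i=3: a=12 ⇒ p=507, q=38
i=4: a=1 ⇒ p=547, q=41
i=5: a=2 ⇒ p=1601, q=120
→ (1601, 120).  Check: 1601²=2563201, 178·120²=2563200, difference 1.

1601 120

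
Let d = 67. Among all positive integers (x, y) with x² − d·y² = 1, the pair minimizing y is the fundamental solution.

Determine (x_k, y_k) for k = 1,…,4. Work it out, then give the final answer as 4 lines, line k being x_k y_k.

48842 5967
4771081927 582880428
466058366908226 56938091722785
45526445508292066657 5561940551265649512

[8; 5,2,1,1,7,1,1,2,5,16] for √67; ℓ=10 ⇒ convergent index 9
a_0=8:  p_0=8·1+0=8,  q_0=8·0+1=1
…
a_2=2:  p_2=2·41+8=90,  q_2=2·5+1=11
…
a_8=2:  p_8=2·3577+1899=9053,  q_8=2·437+232=1106
a_9=5:  p_9=5·9053+3577=48842,  q_9=5·1106+437=5967
fundamental: x₁=48842, y₁=5967  (since 2385540964 − 67·35605089 = 1)
k=2:  x_2 = 48842·48842+67·5967·5967 = 4771081927,  y_2 = 48842·5967+5967·48842 = 582880428
k=3:  x_3 = 48842·4771081927+67·5967·582880428 = 466058366908226,  y_3 = 48842·582880428+5967·4771081927 = 56938091722785
k=4:  x_4 = 48842·466058366908226+67·5967·56938091722785 = 45526445508292066657,  y_4 = 48842·56938091722785+5967·466058366908226 = 5561940551265649512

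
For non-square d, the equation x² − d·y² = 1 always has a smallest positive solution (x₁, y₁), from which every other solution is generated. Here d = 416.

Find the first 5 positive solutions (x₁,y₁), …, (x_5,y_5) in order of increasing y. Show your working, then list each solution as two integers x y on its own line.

√416 → a₀=20, period (2,1,1,9,1,1,2,40); ℓ=8 even so k=7
a_0=20:  p_0=20·1+0=20,  q_0=20·0+1=1
…
a_3=1:  p_3=1·61+41=102,  q_3=1·3+2=5
a_4=9:  p_4=9·102+61=979,  q_4=9·5+3=48
a_5=1:  p_5=1·979+102=1081,  q_5=1·48+5=53
a_6=1:  p_6=1·1081+979=2060,  q_6=1·53+48=101
a_7=2:  p_7=2·2060+1081=5201,  q_7=2·101+53=255
→ (5201, 255).  Check: 5201²=27050401, 416·255²=27050400, difference 1.
k=2:  x_2 = 5201·5201+416·255·255 = 54100801,  y_2 = 5201·255+255·5201 = 2652510
k=3:  x_3 = 5201·54100801+416·255·2652510 = 562756526801,  y_3 = 5201·2652510+255·54100801 = 27591408765
k=4:  x_4 = 5201·562756526801+416·255·27591408765 = 5853793337683201,  y_4 = 5201·27591408765+255·562756526801 = 287005831321020
k=5:  x_5 = 5201·5853793337683201+416·255·287005831321020 = 60891157735824130001,  y_5 = 5201·287005831321020+255·5853793337683201 = 2985434629809841275

5201 255
54100801 2652510
562756526801 27591408765
5853793337683201 287005831321020
60891157735824130001 2985434629809841275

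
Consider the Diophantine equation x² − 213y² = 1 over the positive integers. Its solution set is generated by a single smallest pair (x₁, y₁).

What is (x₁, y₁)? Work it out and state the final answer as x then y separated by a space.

194399 13320

√213 → a₀=14, period (1,1,2,6,1,8,1,6,2,1,1,28); ℓ=12 even so k=11
i=0: a=14 ⇒ p=14, q=1
…
i=2: a=1 ⇒ p=29, q=2
…
i=4: a=6 ⇒ p=467, q=32
…
i=7: a=1 ⇒ p=5327, q=365
i=8: a=6 ⇒ p=36749, q=2518
i=9: a=2 ⇒ p=78825, q=5401
i=10: a=1 ⇒ p=115574, q=7919
i=11: a=1 ⇒ p=194399, q=13320
(x₁, y₁) = (194399, 13320);  194399² − 213·13320² = 1 ✓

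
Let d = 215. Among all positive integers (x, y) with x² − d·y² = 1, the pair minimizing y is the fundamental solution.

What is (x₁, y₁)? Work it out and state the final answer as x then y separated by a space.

d=215: √d = [14; 1,1,1,28] (ℓ=4, even), read p_3/q_3
step 0: (14, 1)  from 14·(1,0) + (0,1)
step 1: (15, 1)  from 1·(14,1) + (1,0)
step 2: (29, 2)  from 1·(15,1) + (14,1)
step 3: (44, 3)  from 1·(29,2) + (15,1)
→ (44, 3).  Check: 44²=1936, 215·3²=1935, difference 1.

44 3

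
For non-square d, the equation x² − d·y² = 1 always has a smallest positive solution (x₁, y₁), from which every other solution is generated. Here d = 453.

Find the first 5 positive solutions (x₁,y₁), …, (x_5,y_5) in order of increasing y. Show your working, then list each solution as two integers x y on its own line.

[21; 3,1,1,10,14,10,1,1,3,42] for √453; ℓ=10 ⇒ convergent index 9
a_0=21:  p_0=21·1+0=21,  q_0=21·0+1=1
…
a_8=1:  p_8=1·245764+223565=469329,  q_8=1·11547+10504=22051
a_9=3:  p_9=3·469329+245764=1653751,  q_9=3·22051+11547=77700
→ (1653751, 77700).  Check: 1653751²=2734892370001, 453·77700²=2734892370000, difference 1.
(1653751+77700√453)^2 = 5469784740001 + 256992905400√453
(1653751+77700√453)^3 = 18091323967121133751 + 850004548596233100√453
(1653751+77700√453)^4 = 59837090203895614338960001 + 2811391744490881177810800√453
(1653751+77700√453)^5 = 197911295523547060893371760093751 + 9298683817686228472822980388500√453

1653751 77700
5469784740001 256992905400
18091323967121133751 850004548596233100
59837090203895614338960001 2811391744490881177810800
197911295523547060893371760093751 9298683817686228472822980388500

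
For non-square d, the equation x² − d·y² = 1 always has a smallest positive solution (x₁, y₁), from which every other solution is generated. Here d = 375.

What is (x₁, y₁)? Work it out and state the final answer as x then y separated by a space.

[19; 2,1,2,1,5,1,2,1,2,38] for √375; ℓ=10 ⇒ convergent index 9
i=0: a=19 ⇒ p=19, q=1
i=1: a=2 ⇒ p=39, q=2
…
i=4: a=1 ⇒ p=213, q=11
i=5: a=5 ⇒ p=1220, q=63
…
i=8: a=1 ⇒ p=5519, q=285
i=9: a=2 ⇒ p=15124, q=781
→ (15124, 781).  Check: 15124²=228735376, 375·781²=228735375, difference 1.

15124 781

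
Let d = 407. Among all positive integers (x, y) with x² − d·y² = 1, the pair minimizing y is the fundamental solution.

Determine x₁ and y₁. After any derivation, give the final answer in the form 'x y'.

2663 132

[20; 5,1,2,1,5,40] for √407; ℓ=6 ⇒ convergent index 5
i=0: a=20 ⇒ p=20, q=1
…
i=4: a=1 ⇒ p=464, q=23
i=5: a=5 ⇒ p=2663, q=132
(x₁, y₁) = (2663, 132);  2663² − 407·132² = 1 ✓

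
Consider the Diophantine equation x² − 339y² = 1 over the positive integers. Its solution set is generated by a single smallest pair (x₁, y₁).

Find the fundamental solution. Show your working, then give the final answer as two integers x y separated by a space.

97970 5321

d=339: √d = [18; 2,2,2,1,17,1,2,2,2,36] (ℓ=10, even), read p_9/q_9
k=0  a_k=18  p_k/q_k = 18/1
k=1  a_k=2  p_k/q_k = 37/2
k=2  a_k=2  p_k/q_k = 92/5
…
k=5  a_k=17  p_k/q_k = 5542/301
k=6  a_k=1  p_k/q_k = 5855/318
k=7  a_k=2  p_k/q_k = 17252/937
k=8  a_k=2  p_k/q_k = 40359/2192
k=9  a_k=2  p_k/q_k = 97970/5321
fundamental: x₁=97970, y₁=5321  (since 9598120900 − 339·28313041 = 1)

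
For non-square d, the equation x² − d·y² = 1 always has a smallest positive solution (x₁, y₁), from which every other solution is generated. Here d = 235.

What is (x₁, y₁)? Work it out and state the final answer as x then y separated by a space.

46 3

[15; 3,30] for √235; ℓ=2 ⇒ convergent index 1
a_0=15:  p_0=15·1+0=15,  q_0=15·0+1=1
a_1=3:  p_1=3·15+1=46,  q_1=3·1+0=3
fundamental: x₁=46, y₁=3  (since 2116 − 235·9 = 1)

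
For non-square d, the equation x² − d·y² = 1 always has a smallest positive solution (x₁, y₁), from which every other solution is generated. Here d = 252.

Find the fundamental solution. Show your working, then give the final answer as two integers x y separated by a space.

127 8

√252 = [15; 1,6,1,30, …], period ℓ=4 (even) → k=3
i=0: a=15 ⇒ p=15, q=1
i=1: a=1 ⇒ p=16, q=1
i=2: a=6 ⇒ p=111, q=7
i=3: a=1 ⇒ p=127, q=8
(x₁, y₁) = (127, 8);  127² − 252·8² = 1 ✓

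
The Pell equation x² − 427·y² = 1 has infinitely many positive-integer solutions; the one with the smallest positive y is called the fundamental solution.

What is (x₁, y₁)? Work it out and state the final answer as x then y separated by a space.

[20; 1,1,1,40] for √427; ℓ=4 ⇒ convergent index 3
k=0  a_k=20  p_k/q_k = 20/1
k=1  a_k=1  p_k/q_k = 21/1
k=2  a_k=1  p_k/q_k = 41/2
k=3  a_k=1  p_k/q_k = 62/3
fundamental: x₁=62, y₁=3  (since 3844 − 427·9 = 1)

62 3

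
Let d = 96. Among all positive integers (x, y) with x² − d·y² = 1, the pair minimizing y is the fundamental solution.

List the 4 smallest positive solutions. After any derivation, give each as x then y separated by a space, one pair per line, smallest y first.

49 5
4801 490
470449 48015
46099201 4704980

√96 → a₀=9, period (1,3,1,18); ℓ=4 even so k=3
step 0: (9, 1)  from 9·(1,0) + (0,1)
step 1: (10, 1)  from 1·(9,1) + (1,0)
step 2: (39, 4)  from 3·(10,1) + (9,1)
step 3: (49, 5)  from 1·(39,4) + (10,1)
→ (49, 5).  Check: 49²=2401, 96·5²=2400, difference 1.
k=2:  x_2 = 49·49+96·5·5 = 4801,  y_2 = 49·5+5·49 = 490
k=3:  x_3 = 49·4801+96·5·490 = 470449,  y_3 = 49·490+5·4801 = 48015
k=4:  x_4 = 49·470449+96·5·48015 = 46099201,  y_4 = 49·48015+5·470449 = 4704980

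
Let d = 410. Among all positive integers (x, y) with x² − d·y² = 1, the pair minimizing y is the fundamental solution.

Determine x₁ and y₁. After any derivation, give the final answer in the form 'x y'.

81 4

√410 → a₀=20, period (4,40); ℓ=2 even so k=1
step 0: (20, 1)  from 20·(1,0) + (0,1)
step 1: (81, 4)  from 4·(20,1) + (1,0)
fundamental: x₁=81, y₁=4  (since 6561 − 410·16 = 1)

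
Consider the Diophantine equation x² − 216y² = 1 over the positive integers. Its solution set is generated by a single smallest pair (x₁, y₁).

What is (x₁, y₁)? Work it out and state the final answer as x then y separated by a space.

[14; 1,2,3,2,1,28] for √216; ℓ=6 ⇒ convergent index 5
step 0: (14, 1)  from 14·(1,0) + (0,1)
step 1: (15, 1)  from 1·(14,1) + (1,0)
step 2: (44, 3)  from 2·(15,1) + (14,1)
step 3: (147, 10)  from 3·(44,3) + (15,1)
step 4: (338, 23)  from 2·(147,10) + (44,3)
step 5: (485, 33)  from 1·(338,23) + (147,10)
fundamental: x₁=485, y₁=33  (since 235225 − 216·1089 = 1)

485 33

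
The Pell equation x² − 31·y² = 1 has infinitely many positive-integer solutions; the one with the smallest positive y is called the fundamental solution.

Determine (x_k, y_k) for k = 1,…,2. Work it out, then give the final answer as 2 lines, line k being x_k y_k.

√31 → a₀=5, period (1,1,3,5,3,1,1,10); ℓ=8 even so k=7
a_0=5:  p_0=5·1+0=5,  q_0=5·0+1=1
a_1=1:  p_1=1·5+1=6,  q_1=1·1+0=1
…
a_3=3:  p_3=3·11+6=39,  q_3=3·2+1=7
…
a_5=3:  p_5=3·206+39=657,  q_5=3·37+7=118
a_6=1:  p_6=1·657+206=863,  q_6=1·118+37=155
a_7=1:  p_7=1·863+657=1520,  q_7=1·155+118=273
(x₁, y₁) = (1520, 273);  1520² − 31·273² = 1 ✓
(x_2, y_2) = (1520·1520 + 31·273·273, 1520·273 + 273·1520) = (4620799, 829920)

1520 273
4620799 829920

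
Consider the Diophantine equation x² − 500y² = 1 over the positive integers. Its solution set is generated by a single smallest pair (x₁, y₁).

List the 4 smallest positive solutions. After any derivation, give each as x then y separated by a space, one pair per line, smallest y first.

[22; 2,1,3,2,1,…,1,2,44] for √500; ℓ=14 ⇒ convergent index 13
step 0: (22, 1)  from 22·(1,0) + (0,1)
step 1: (45, 2)  from 2·(22,1) + (1,0)
step 2: (67, 3)  from 1·(45,2) + (22,1)
step 3: (246, 11)  from 3·(67,3) + (45,2)
…
step 5: (805, 36)  from 1·(559,25) + (246,11)
…
step 7: (14445, 646)  from 10·(1364,61) + (805,36)
step 8: (15809, 707)  from 1·(14445,646) + (1364,61)
step 9: (30254, 1353)  from 1·(15809,707) + (14445,646)
step 10: (76317, 3413)  from 2·(30254,1353) + (15809,707)
step 11: (259205, 11592)  from 3·(76317,3413) + (30254,1353)
step 12: (335522, 15005)  from 1·(259205,11592) + (76317,3413)
step 13: (930249, 41602)  from 2·(335522,15005) + (259205,11592)
fundamental: x₁=930249, y₁=41602  (since 865363202001 − 500·1730726404 = 1)
(x_2, y_2) = (930249·930249 + 500·41602·41602, 930249·41602 + 41602·930249) = (1730726404001, 77400437796)
(x_3, y_3) = (930249·1730726404001 + 500·41602·77400437796, 930249·77400437796 + 41602·1730726404001) = (3220013013190122249, 144003359718540806)
(x_4, y_4) = (930249·3220013013190122249 + 500·41602·144003359718540806, 930249·144003359718540806 + 41602·3220013013190122249) = (5990827771012465337616001, 267917962749548332043592)

930249 41602
1730726404001 77400437796
3220013013190122249 144003359718540806
5990827771012465337616001 267917962749548332043592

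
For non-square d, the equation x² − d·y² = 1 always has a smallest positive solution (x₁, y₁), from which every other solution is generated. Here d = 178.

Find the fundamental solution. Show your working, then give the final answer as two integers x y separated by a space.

1601 120

√178 → a₀=13, period (2,1,12,1,2,26); ℓ=6 even so k=5
i=0: a=13 ⇒ p=13, q=1
i=1: a=2 ⇒ p=27, q=2
i=2: a=1 ⇒ p=40, q=3
i=3: a=12 ⇒ p=507, q=38
i=4: a=1 ⇒ p=547, q=41
i=5: a=2 ⇒ p=1601, q=120
→ (1601, 120).  Check: 1601²=2563201, 178·120²=2563200, difference 1.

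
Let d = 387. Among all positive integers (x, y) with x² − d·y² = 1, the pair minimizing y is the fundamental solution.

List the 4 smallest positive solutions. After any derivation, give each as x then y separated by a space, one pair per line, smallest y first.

3482 177
24248647 1232628
168867574226 8584021215
1175993762661217 59779122508632

√387 = [19; 1,2,19,2,1,38, …], period ℓ=6 (even) → k=5
i=0: a=19 ⇒ p=19, q=1
…
i=3: a=19 ⇒ p=1141, q=58
i=4: a=2 ⇒ p=2341, q=119
i=5: a=1 ⇒ p=3482, q=177
(x₁, y₁) = (3482, 177);  3482² − 387·177² = 1 ✓
(3482+177√387)^2 = 24248647 + 1232628√387
(3482+177√387)^3 = 168867574226 + 8584021215√387
(3482+177√387)^4 = 1175993762661217 + 59779122508632√387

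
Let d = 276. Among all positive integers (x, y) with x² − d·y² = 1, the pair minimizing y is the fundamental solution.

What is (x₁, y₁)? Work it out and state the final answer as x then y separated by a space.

7775 468

√276 → a₀=16, period (1,1,1,1,2,2,2,1,1,1,1,32); ℓ=12 even so k=11
k=0  a_k=16  p_k/q_k = 16/1
k=1  a_k=1  p_k/q_k = 17/1
…
k=4  a_k=1  p_k/q_k = 83/5
…
k=8  a_k=1  p_k/q_k = 1761/106
k=9  a_k=1  p_k/q_k = 3007/181
k=10  a_k=1  p_k/q_k = 4768/287
k=11  a_k=1  p_k/q_k = 7775/468
(x₁, y₁) = (7775, 468);  7775² − 276·468² = 1 ✓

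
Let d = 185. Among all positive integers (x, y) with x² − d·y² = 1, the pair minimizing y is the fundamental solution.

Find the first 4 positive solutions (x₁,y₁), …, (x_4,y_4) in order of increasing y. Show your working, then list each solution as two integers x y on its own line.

9249 680
171088001 12578640
3164785833249 232679682040
58542208172352001 4304108745797280

√185 → a₀=13, period (1,1,1,1,26); ℓ=5 odd so k=9
a_0=13:  p_0=13·1+0=13,  q_0=13·0+1=1
…
a_3=1:  p_3=1·27+14=41,  q_3=1·2+1=3
…
a_5=26:  p_5=26·68+41=1809,  q_5=26·5+3=133
a_6=1:  p_6=1·1809+68=1877,  q_6=1·133+5=138
a_7=1:  p_7=1·1877+1809=3686,  q_7=1·138+133=271
a_8=1:  p_8=1·3686+1877=5563,  q_8=1·271+138=409
a_9=1:  p_9=1·5563+3686=9249,  q_9=1·409+271=680
(x₁, y₁) = (9249, 680);  9249² − 185·680² = 1 ✓
k=2:  x_2 = 9249·9249+185·680·680 = 171088001,  y_2 = 9249·680+680·9249 = 12578640
k=3:  x_3 = 9249·171088001+185·680·12578640 = 3164785833249,  y_3 = 9249·12578640+680·171088001 = 232679682040
k=4:  x_4 = 9249·3164785833249+185·680·232679682040 = 58542208172352001,  y_4 = 9249·232679682040+680·3164785833249 = 4304108745797280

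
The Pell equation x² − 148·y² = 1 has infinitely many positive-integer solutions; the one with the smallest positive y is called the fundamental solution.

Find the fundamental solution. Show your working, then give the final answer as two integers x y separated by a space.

73 6

√148 = [12; 6,24, …], period ℓ=2 (even) → k=1
k=0  a_k=12  p_k/q_k = 12/1
k=1  a_k=6  p_k/q_k = 73/6
(x₁, y₁) = (73, 6);  73² − 148·6² = 1 ✓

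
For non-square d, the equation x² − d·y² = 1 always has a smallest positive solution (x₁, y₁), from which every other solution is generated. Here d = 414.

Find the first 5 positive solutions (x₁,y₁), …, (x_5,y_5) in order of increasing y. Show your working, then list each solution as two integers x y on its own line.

24335 1196
1184384449 58209320
57643991108495 2833047603204
2805533046066067201 137884426789729360
136545293294391499564175 6710835049023080347996

√414 = [20; 2,1,7,2,7,1,2,40, …], period ℓ=8 (even) → k=7
i=0: a=20 ⇒ p=20, q=1
i=1: a=2 ⇒ p=41, q=2
…
i=4: a=2 ⇒ p=997, q=49
i=5: a=7 ⇒ p=7447, q=366
i=6: a=1 ⇒ p=8444, q=415
i=7: a=2 ⇒ p=24335, q=1196
fundamental: x₁=24335, y₁=1196  (since 592192225 − 414·1430416 = 1)
n=2: (24335,1196)∘(24335,1196) = (24335·24335+414·1196·1196, 24335·1196+1196·24335) = (1184384449,58209320)
n=3: (1184384449,58209320)∘(24335,1196) = (24335·1184384449+414·1196·58209320, 24335·58209320+1196·1184384449) = (57643991108495,2833047603204)
n=4: (57643991108495,2833047603204)∘(24335,1196) = (24335·57643991108495+414·1196·2833047603204, 24335·2833047603204+1196·57643991108495) = (2805533046066067201,137884426789729360)
n=5: (2805533046066067201,137884426789729360)∘(24335,1196) = (24335·2805533046066067201+414·1196·137884426789729360, 24335·137884426789729360+1196·2805533046066067201) = (136545293294391499564175,6710835049023080347996)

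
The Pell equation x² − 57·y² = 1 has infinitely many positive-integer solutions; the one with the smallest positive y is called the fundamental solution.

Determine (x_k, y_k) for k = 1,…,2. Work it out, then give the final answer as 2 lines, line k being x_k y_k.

d=57: √d = [7; 1,1,4,1,1,14] (ℓ=6, even), read p_5/q_5
a_0=7:  p_0=7·1+0=7,  q_0=7·0+1=1
…
a_2=1:  p_2=1·8+7=15,  q_2=1·1+1=2
a_3=4:  p_3=4·15+8=68,  q_3=4·2+1=9
a_4=1:  p_4=1·68+15=83,  q_4=1·9+2=11
a_5=1:  p_5=1·83+68=151,  q_5=1·11+9=20
fundamental: x₁=151, y₁=20  (since 22801 − 57·400 = 1)
(151+20√57)^2 = 45601 + 6040√57

151 20
45601 6040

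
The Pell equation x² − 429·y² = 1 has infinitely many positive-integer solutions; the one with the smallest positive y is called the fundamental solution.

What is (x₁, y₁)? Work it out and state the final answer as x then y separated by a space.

1524095 73584

[20; 1,2,2,9,1,12,1,9,2,2,1,40] for √429; ℓ=12 ⇒ convergent index 11
a_0=20:  p_0=20·1+0=20,  q_0=20·0+1=1
…
a_2=2:  p_2=2·21+20=62,  q_2=2·1+1=3
a_3=2:  p_3=2·62+21=145,  q_3=2·3+1=7
…
a_5=1:  p_5=1·1367+145=1512,  q_5=1·66+7=73
…
a_7=1:  p_7=1·19511+1512=21023,  q_7=1·942+73=1015
a_8=9:  p_8=9·21023+19511=208718,  q_8=9·1015+942=10077
a_9=2:  p_9=2·208718+21023=438459,  q_9=2·10077+1015=21169
a_10=2:  p_10=2·438459+208718=1085636,  q_10=2·21169+10077=52415
a_11=1:  p_11=1·1085636+438459=1524095,  q_11=1·52415+21169=73584
→ (1524095, 73584).  Check: 1524095²=2322865569025, 429·73584²=2322865569024, difference 1.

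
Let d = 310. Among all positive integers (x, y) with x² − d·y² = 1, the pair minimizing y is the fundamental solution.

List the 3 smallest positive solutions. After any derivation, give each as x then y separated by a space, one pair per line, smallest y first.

d=310: √d = [17; 1,1,1,1,5,…,1,1,34] (ℓ=16, even), read p_15/q_15
k=0  a_k=17  p_k/q_k = 17/1
k=1  a_k=1  p_k/q_k = 18/1
…
k=4  a_k=1  p_k/q_k = 88/5
…
k=6  a_k=3  p_k/q_k = 1567/89
…
k=8  a_k=2  p_k/q_k = 5687/323
…
k=11  a_k=5  p_k/q_k = 152387/8655
…
k=14  a_k=1  p_k/q_k = 515017/29251
k=15  a_k=1  p_k/q_k = 848719/48204
fundamental: x₁=848719, y₁=48204  (since 720323940961 − 310·2323625616 = 1)
k=2:  x_2 = 848719·848719+310·48204·48204 = 1440647881921,  y_2 = 848719·48204+48204·848719 = 81823301352
k=3:  x_3 = 848719·1440647881921+310·48204·81823301352 = 2445410459391369679,  y_3 = 848719·81823301352+48204·1440647881921 = 138889981000287972

848719 48204
1440647881921 81823301352
2445410459391369679 138889981000287972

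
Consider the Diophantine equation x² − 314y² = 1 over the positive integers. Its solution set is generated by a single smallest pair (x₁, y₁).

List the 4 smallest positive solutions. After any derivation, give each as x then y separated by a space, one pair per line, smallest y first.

392499 22150
308110930001 17387705700
241866463828532499 13649314199066450
189864690372162243720001 10714684347621377411400

d=314: √d = [17; 1,2,1,1,2,1,34] (ℓ=7, odd), read p_13/q_13
a_0=17:  p_0=17·1+0=17,  q_0=17·0+1=1
a_1=1:  p_1=1·17+1=18,  q_1=1·1+0=1
a_2=2:  p_2=2·18+17=53,  q_2=2·1+1=3
…
a_7=34:  p_7=34·443+319=15381,  q_7=34·25+18=868
a_8=1:  p_8=1·15381+443=15824,  q_8=1·868+25=893
a_9=2:  p_9=2·15824+15381=47029,  q_9=2·893+868=2654
a_10=1:  p_10=1·47029+15824=62853,  q_10=1·2654+893=3547
…
a_12=2:  p_12=2·109882+62853=282617,  q_12=2·6201+3547=15949
a_13=1:  p_13=1·282617+109882=392499,  q_13=1·15949+6201=22150
(x₁, y₁) = (392499, 22150);  392499² − 314·22150² = 1 ✓
(x_2, y_2) = (392499·392499 + 314·22150·22150, 392499·22150 + 22150·392499) = (308110930001, 17387705700)
(x_3, y_3) = (392499·308110930001 + 314·22150·17387705700, 392499·17387705700 + 22150·308110930001) = (241866463828532499, 13649314199066450)
(x_4, y_4) = (392499·241866463828532499 + 314·22150·13649314199066450, 392499·13649314199066450 + 22150·241866463828532499) = (189864690372162243720001, 10714684347621377411400)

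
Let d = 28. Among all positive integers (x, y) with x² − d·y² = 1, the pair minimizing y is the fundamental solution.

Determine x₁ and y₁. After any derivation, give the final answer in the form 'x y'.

√28 → a₀=5, period (3,2,3,10); ℓ=4 even so k=3
step 0: (5, 1)  from 5·(1,0) + (0,1)
step 1: (16, 3)  from 3·(5,1) + (1,0)
step 2: (37, 7)  from 2·(16,3) + (5,1)
step 3: (127, 24)  from 3·(37,7) + (16,3)
→ (127, 24).  Check: 127²=16129, 28·24²=16128, difference 1.

127 24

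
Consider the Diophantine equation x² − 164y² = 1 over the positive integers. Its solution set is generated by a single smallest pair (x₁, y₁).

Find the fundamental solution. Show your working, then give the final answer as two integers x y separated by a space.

[12; 1,4,6,4,1,24] for √164; ℓ=6 ⇒ convergent index 5
k=0  a_k=12  p_k/q_k = 12/1
…
k=2  a_k=4  p_k/q_k = 64/5
k=3  a_k=6  p_k/q_k = 397/31
k=4  a_k=4  p_k/q_k = 1652/129
k=5  a_k=1  p_k/q_k = 2049/160
(x₁, y₁) = (2049, 160);  2049² − 164·160² = 1 ✓

2049 160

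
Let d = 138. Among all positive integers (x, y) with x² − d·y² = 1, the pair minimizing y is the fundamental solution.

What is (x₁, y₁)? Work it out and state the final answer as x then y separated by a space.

47 4

[11; 1,2,1,22] for √138; ℓ=4 ⇒ convergent index 3
k=0  a_k=11  p_k/q_k = 11/1
k=1  a_k=1  p_k/q_k = 12/1
k=2  a_k=2  p_k/q_k = 35/3
k=3  a_k=1  p_k/q_k = 47/4
→ (47, 4).  Check: 47²=2209, 138·4²=2208, difference 1.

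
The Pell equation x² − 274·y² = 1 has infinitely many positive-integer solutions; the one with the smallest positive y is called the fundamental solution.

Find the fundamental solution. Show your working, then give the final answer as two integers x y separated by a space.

3959299 239190

[16; 1,1,4,4,1,1,32] for √274; ℓ=7 ⇒ convergent index 13
a_0=16:  p_0=16·1+0=16,  q_0=16·0+1=1
a_1=1:  p_1=1·16+1=17,  q_1=1·1+0=1
a_2=1:  p_2=1·17+16=33,  q_2=1·1+1=2
…
a_5=1:  p_5=1·629+149=778,  q_5=1·38+9=47
…
a_7=32:  p_7=32·1407+778=45802,  q_7=32·85+47=2767
a_8=1:  p_8=1·45802+1407=47209,  q_8=1·2767+85=2852
a_9=1:  p_9=1·47209+45802=93011,  q_9=1·2852+2767=5619
a_10=4:  p_10=4·93011+47209=419253,  q_10=4·5619+2852=25328
a_11=4:  p_11=4·419253+93011=1770023,  q_11=4·25328+5619=106931
a_12=1:  p_12=1·1770023+419253=2189276,  q_12=1·106931+25328=132259
a_13=1:  p_13=1·2189276+1770023=3959299,  q_13=1·132259+106931=239190
(x₁, y₁) = (3959299, 239190);  3959299² − 274·239190² = 1 ✓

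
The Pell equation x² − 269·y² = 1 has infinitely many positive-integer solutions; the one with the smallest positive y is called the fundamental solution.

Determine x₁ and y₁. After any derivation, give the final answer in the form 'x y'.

13449 820

d=269: √d = [16; 2,2,32] (ℓ=3, odd), read p_5/q_5
k=0  a_k=16  p_k/q_k = 16/1
k=1  a_k=2  p_k/q_k = 33/2
k=2  a_k=2  p_k/q_k = 82/5
k=3  a_k=32  p_k/q_k = 2657/162
k=4  a_k=2  p_k/q_k = 5396/329
k=5  a_k=2  p_k/q_k = 13449/820
(x₁, y₁) = (13449, 820);  13449² − 269·820² = 1 ✓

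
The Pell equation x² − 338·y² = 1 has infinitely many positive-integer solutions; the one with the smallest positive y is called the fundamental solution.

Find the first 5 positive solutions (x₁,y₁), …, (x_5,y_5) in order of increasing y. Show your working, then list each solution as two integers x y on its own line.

[18; 2,1,1,2,36] for √338; ℓ=5 ⇒ convergent index 9
i=0: a=18 ⇒ p=18, q=1
i=1: a=2 ⇒ p=37, q=2
i=2: a=1 ⇒ p=55, q=3
i=3: a=1 ⇒ p=92, q=5
i=4: a=2 ⇒ p=239, q=13
i=5: a=36 ⇒ p=8696, q=473
i=6: a=2 ⇒ p=17631, q=959
…
i=8: a=1 ⇒ p=43958, q=2391
i=9: a=2 ⇒ p=114243, q=6214
(x₁, y₁) = (114243, 6214);  114243² − 338·6214² = 1 ✓
(x_2, y_2) = (114243·114243 + 338·6214·6214, 114243·6214 + 6214·114243) = (26102926097, 1419812004)
(x_3, y_3) = (114243·26102926097 + 338·6214·1419812004, 114243·1419812004 + 6214·26102926097) = (5964153172084899, 324407165539730)
(x_4, y_4) = (114243·5964153172084899 + 338·6214·324407165539730, 114243·324407165539730 + 6214·5964153172084899) = (1362725501650887306817, 74122495624090936776)
(x_5, y_5) = (114243·1362725501650887306817 + 338·6214·74122495624090936776, 114243·74122495624090936776 + 6214·1362725501650887306817) = (311363698964240484013304163, 16935952534841634614661406)

114243 6214
26102926097 1419812004
5964153172084899 324407165539730
1362725501650887306817 74122495624090936776
311363698964240484013304163 16935952534841634614661406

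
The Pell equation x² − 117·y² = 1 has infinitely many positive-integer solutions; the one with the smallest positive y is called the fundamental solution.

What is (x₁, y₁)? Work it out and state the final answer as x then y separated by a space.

649 60

d=117: √d = [10; 1,4,2,4,1,20] (ℓ=6, even), read p_5/q_5
a_0=10:  p_0=10·1+0=10,  q_0=10·0+1=1
a_1=1:  p_1=1·10+1=11,  q_1=1·1+0=1
a_2=4:  p_2=4·11+10=54,  q_2=4·1+1=5
a_3=2:  p_3=2·54+11=119,  q_3=2·5+1=11
a_4=4:  p_4=4·119+54=530,  q_4=4·11+5=49
a_5=1:  p_5=1·530+119=649,  q_5=1·49+11=60
→ (649, 60).  Check: 649²=421201, 117·60²=421200, difference 1.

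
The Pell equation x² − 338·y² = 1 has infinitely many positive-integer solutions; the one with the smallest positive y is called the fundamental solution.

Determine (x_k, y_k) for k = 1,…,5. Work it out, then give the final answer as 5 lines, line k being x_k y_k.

[18; 2,1,1,2,36] for √338; ℓ=5 ⇒ convergent index 9
a_0=18:  p_0=18·1+0=18,  q_0=18·0+1=1
a_1=2:  p_1=2·18+1=37,  q_1=2·1+0=2
a_2=1:  p_2=1·37+18=55,  q_2=1·2+1=3
a_3=1:  p_3=1·55+37=92,  q_3=1·3+2=5
a_4=2:  p_4=2·92+55=239,  q_4=2·5+3=13
a_5=36:  p_5=36·239+92=8696,  q_5=36·13+5=473
a_6=2:  p_6=2·8696+239=17631,  q_6=2·473+13=959
a_7=1:  p_7=1·17631+8696=26327,  q_7=1·959+473=1432
a_8=1:  p_8=1·26327+17631=43958,  q_8=1·1432+959=2391
a_9=2:  p_9=2·43958+26327=114243,  q_9=2·2391+1432=6214
→ (114243, 6214).  Check: 114243²=13051463049, 338·6214²=13051463048, difference 1.
(114243+6214√338)^2 = 26102926097 + 1419812004√338
(114243+6214√338)^3 = 5964153172084899 + 324407165539730√338
(114243+6214√338)^4 = 1362725501650887306817 + 74122495624090936776√338
(114243+6214√338)^5 = 311363698964240484013304163 + 16935952534841634614661406√338

114243 6214
26102926097 1419812004
5964153172084899 324407165539730
1362725501650887306817 74122495624090936776
311363698964240484013304163 16935952534841634614661406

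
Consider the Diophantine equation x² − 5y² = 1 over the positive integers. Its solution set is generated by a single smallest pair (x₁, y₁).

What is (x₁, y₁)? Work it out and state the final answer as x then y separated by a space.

9 4

√5 = [2; 4, …], period ℓ=1 (odd) → k=1
k=0  a_k=2  p_k/q_k = 2/1
k=1  a_k=4  p_k/q_k = 9/4
(x₁, y₁) = (9, 4);  9² − 5·4² = 1 ✓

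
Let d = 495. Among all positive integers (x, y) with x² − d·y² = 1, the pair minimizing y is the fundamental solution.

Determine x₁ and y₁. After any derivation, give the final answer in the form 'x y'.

[22; 4,44] for √495; ℓ=2 ⇒ convergent index 1
step 0: (22, 1)  from 22·(1,0) + (0,1)
step 1: (89, 4)  from 4·(22,1) + (1,0)
fundamental: x₁=89, y₁=4  (since 7921 − 495·16 = 1)

89 4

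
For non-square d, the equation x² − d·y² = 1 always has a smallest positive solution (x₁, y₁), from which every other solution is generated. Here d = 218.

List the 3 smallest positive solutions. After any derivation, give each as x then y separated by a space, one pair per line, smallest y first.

126003 8534
31753512017 2150619204
8002075549230099 541968943114690

√218 = [14; 1,3,3,1,28, …], period ℓ=5 (odd) → k=9
a_0=14:  p_0=14·1+0=14,  q_0=14·0+1=1
…
a_2=3:  p_2=3·15+14=59,  q_2=3·1+1=4
…
a_4=1:  p_4=1·192+59=251,  q_4=1·13+4=17
…
a_6=1:  p_6=1·7220+251=7471,  q_6=1·489+17=506
a_7=3:  p_7=3·7471+7220=29633,  q_7=3·506+489=2007
a_8=3:  p_8=3·29633+7471=96370,  q_8=3·2007+506=6527
a_9=1:  p_9=1·96370+29633=126003,  q_9=1·6527+2007=8534
(x₁, y₁) = (126003, 8534);  126003² − 218·8534² = 1 ✓
(x_2, y_2) = (126003·126003 + 218·8534·8534, 126003·8534 + 8534·126003) = (31753512017, 2150619204)
(x_3, y_3) = (126003·31753512017 + 218·8534·2150619204, 126003·2150619204 + 8534·31753512017) = (8002075549230099, 541968943114690)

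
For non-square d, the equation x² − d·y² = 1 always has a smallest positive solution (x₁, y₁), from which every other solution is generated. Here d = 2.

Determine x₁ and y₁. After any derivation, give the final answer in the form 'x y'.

3 2

d=2: √d = [1; 2] (ℓ=1, odd), read p_1/q_1
i=0: a=1 ⇒ p=1, q=1
i=1: a=2 ⇒ p=3, q=2
fundamental: x₁=3, y₁=2  (since 9 − 2·4 = 1)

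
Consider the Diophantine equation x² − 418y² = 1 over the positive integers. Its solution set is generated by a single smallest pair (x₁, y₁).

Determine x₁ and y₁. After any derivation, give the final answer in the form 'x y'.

33857 1656

√418 = [20; 2,4,20,4,2,40, …], period ℓ=6 (even) → k=5
a_0=20:  p_0=20·1+0=20,  q_0=20·0+1=1
a_1=2:  p_1=2·20+1=41,  q_1=2·1+0=2
…
a_4=4:  p_4=4·3721+184=15068,  q_4=4·182+9=737
a_5=2:  p_5=2·15068+3721=33857,  q_5=2·737+182=1656
fundamental: x₁=33857, y₁=1656  (since 1146296449 − 418·2742336 = 1)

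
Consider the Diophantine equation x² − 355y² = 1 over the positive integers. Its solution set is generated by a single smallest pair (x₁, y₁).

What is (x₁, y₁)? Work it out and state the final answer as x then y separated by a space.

√355 → a₀=18, period (1,5,3,3,1,6,1,3,3,5,1,36); ℓ=12 even so k=11
step 0: (18, 1)  from 18·(1,0) + (0,1)
…
step 2: (113, 6)  from 5·(19,1) + (18,1)
step 3: (358, 19)  from 3·(113,6) + (19,1)
…
step 6: (10457, 555)  from 6·(1545,82) + (1187,63)
step 7: (12002, 637)  from 1·(10457,555) + (1545,82)
step 8: (46463, 2466)  from 3·(12002,637) + (10457,555)
…
step 10: (803418, 42641)  from 5·(151391,8035) + (46463,2466)
step 11: (954809, 50676)  from 1·(803418,42641) + (151391,8035)
→ (954809, 50676).  Check: 954809²=911660226481, 355·50676²=911660226480, difference 1.

954809 50676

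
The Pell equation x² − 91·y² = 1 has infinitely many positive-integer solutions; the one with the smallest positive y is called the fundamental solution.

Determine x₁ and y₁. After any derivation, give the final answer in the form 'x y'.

1574 165

[9; 1,1,5,1,5,1,1,18] for √91; ℓ=8 ⇒ convergent index 7
k=0  a_k=9  p_k/q_k = 9/1
…
k=2  a_k=1  p_k/q_k = 19/2
…
k=6  a_k=1  p_k/q_k = 849/89
k=7  a_k=1  p_k/q_k = 1574/165
→ (1574, 165).  Check: 1574²=2477476, 91·165²=2477475, difference 1.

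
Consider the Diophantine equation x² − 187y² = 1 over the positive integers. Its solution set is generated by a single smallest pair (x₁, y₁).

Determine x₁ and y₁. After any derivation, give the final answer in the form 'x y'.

1682 123

√187 → a₀=13, period (1,2,13,2,1,26); ℓ=6 even so k=5
a_0=13:  p_0=13·1+0=13,  q_0=13·0+1=1
a_1=1:  p_1=1·13+1=14,  q_1=1·1+0=1
a_2=2:  p_2=2·14+13=41,  q_2=2·1+1=3
…
a_4=2:  p_4=2·547+41=1135,  q_4=2·40+3=83
a_5=1:  p_5=1·1135+547=1682,  q_5=1·83+40=123
fundamental: x₁=1682, y₁=123  (since 2829124 − 187·15129 = 1)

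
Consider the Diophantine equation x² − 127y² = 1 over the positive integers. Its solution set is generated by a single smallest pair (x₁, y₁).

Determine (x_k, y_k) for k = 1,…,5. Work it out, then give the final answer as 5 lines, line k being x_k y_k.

4730624 419775
44757606858751 3971595379200
423462818377139450624 37576248838264821825
4006486743445029115330560001 355518209168531397366758400
37906364688445371364544653008890624 3363645945459311770024609913661375

√127 = [11; 3,1,2,2,7,11,7,2,2,1,3,22, …], period ℓ=12 (even) → k=11
k=0  a_k=11  p_k/q_k = 11/1
k=1  a_k=3  p_k/q_k = 34/3
k=2  a_k=1  p_k/q_k = 45/4
…
k=6  a_k=11  p_k/q_k = 24218/2149
…
k=8  a_k=2  p_k/q_k = 367620/32621
k=9  a_k=2  p_k/q_k = 906941/80478
k=10  a_k=1  p_k/q_k = 1274561/113099
k=11  a_k=3  p_k/q_k = 4730624/419775
(x₁, y₁) = (4730624, 419775);  4730624² − 127·419775² = 1 ✓
k=2:  x_2 = 4730624·4730624+127·419775·419775 = 44757606858751,  y_2 = 4730624·419775+419775·4730624 = 3971595379200
k=3:  x_3 = 4730624·44757606858751+127·419775·3971595379200 = 423462818377139450624,  y_3 = 4730624·3971595379200+419775·44757606858751 = 37576248838264821825
k=4:  x_4 = 4730624·423462818377139450624+127·419775·37576248838264821825 = 4006486743445029115330560001,  y_4 = 4730624·37576248838264821825+419775·423462818377139450624 = 355518209168531397366758400
k=5:  x_5 = 4730624·4006486743445029115330560001+127·419775·355518209168531397366758400 = 37906364688445371364544653008890624,  y_5 = 4730624·355518209168531397366758400+419775·4006486743445029115330560001 = 3363645945459311770024609913661375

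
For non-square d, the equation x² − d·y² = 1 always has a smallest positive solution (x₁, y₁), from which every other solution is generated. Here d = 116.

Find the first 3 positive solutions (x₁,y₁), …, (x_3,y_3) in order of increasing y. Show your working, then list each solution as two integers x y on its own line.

√116 = [10; 1,3,2,1,4,1,2,3,1,20, …], period ℓ=10 (even) → k=9
i=0: a=10 ⇒ p=10, q=1
i=1: a=1 ⇒ p=11, q=1
i=2: a=3 ⇒ p=43, q=4
…
i=6: a=1 ⇒ p=797, q=74
i=7: a=2 ⇒ p=2251, q=209
i=8: a=3 ⇒ p=7550, q=701
i=9: a=1 ⇒ p=9801, q=910
→ (9801, 910).  Check: 9801²=96059601, 116·910²=96059600, difference 1.
(x_2, y_2) = (9801·9801 + 116·910·910, 9801·910 + 910·9801) = (192119201, 17837820)
(x_3, y_3) = (9801·192119201 + 116·910·17837820, 9801·17837820 + 910·192119201) = (3765920568201, 349656946730)

9801 910
192119201 17837820
3765920568201 349656946730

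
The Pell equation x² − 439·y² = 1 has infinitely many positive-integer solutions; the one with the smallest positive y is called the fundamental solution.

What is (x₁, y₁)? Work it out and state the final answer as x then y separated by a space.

440 21

d=439: √d = [20; 1,19,1,40] (ℓ=4, even), read p_3/q_3
step 0: (20, 1)  from 20·(1,0) + (0,1)
step 1: (21, 1)  from 1·(20,1) + (1,0)
step 2: (419, 20)  from 19·(21,1) + (20,1)
step 3: (440, 21)  from 1·(419,20) + (21,1)
(x₁, y₁) = (440, 21);  440² − 439·21² = 1 ✓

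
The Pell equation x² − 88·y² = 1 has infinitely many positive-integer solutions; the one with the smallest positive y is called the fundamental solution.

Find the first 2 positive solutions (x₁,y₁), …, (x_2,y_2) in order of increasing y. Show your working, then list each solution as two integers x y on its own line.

[9; 2,1,1,1,2,18] for √88; ℓ=6 ⇒ convergent index 5
k=0  a_k=9  p_k/q_k = 9/1
…
k=2  a_k=1  p_k/q_k = 28/3
k=3  a_k=1  p_k/q_k = 47/5
k=4  a_k=1  p_k/q_k = 75/8
k=5  a_k=2  p_k/q_k = 197/21
(x₁, y₁) = (197, 21);  197² − 88·21² = 1 ✓
(x_2, y_2) = (197·197 + 88·21·21, 197·21 + 21·197) = (77617, 8274)

197 21
77617 8274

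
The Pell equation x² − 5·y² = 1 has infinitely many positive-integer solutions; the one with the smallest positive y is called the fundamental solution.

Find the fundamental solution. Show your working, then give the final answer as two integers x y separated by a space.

9 4

√5 = [2; 4, …], period ℓ=1 (odd) → k=1
step 0: (2, 1)  from 2·(1,0) + (0,1)
step 1: (9, 4)  from 4·(2,1) + (1,0)
(x₁, y₁) = (9, 4);  9² − 5·4² = 1 ✓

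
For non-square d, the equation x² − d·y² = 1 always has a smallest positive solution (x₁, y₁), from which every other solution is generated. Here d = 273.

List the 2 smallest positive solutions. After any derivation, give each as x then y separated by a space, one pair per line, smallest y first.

727 44
1057057 63976

√273 → a₀=16, period (1,1,10,1,1,32); ℓ=6 even so k=5
i=0: a=16 ⇒ p=16, q=1
…
i=3: a=10 ⇒ p=347, q=21
i=4: a=1 ⇒ p=380, q=23
i=5: a=1 ⇒ p=727, q=44
→ (727, 44).  Check: 727²=528529, 273·44²=528528, difference 1.
(727+44√273)^2 = 1057057 + 63976√273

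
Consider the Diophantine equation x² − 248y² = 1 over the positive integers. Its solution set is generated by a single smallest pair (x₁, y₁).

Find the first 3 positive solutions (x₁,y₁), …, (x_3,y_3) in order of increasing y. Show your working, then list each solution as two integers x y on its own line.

[15; 1,2,1,30] for √248; ℓ=4 ⇒ convergent index 3
k=0  a_k=15  p_k/q_k = 15/1
k=1  a_k=1  p_k/q_k = 16/1
k=2  a_k=2  p_k/q_k = 47/3
k=3  a_k=1  p_k/q_k = 63/4
→ (63, 4).  Check: 63²=3969, 248·4²=3968, difference 1.
n=2: (63,4)∘(63,4) = (63·63+248·4·4, 63·4+4·63) = (7937,504)
n=3: (7937,504)∘(63,4) = (63·7937+248·4·504, 63·504+4·7937) = (999999,63500)

63 4
7937 504
999999 63500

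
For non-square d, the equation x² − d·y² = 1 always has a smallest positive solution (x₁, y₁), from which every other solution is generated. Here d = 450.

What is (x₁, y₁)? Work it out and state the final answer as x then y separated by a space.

[21; 4,1,2,4,2,1,4,42] for √450; ℓ=8 ⇒ convergent index 7
step 0: (21, 1)  from 21·(1,0) + (0,1)
step 1: (85, 4)  from 4·(21,1) + (1,0)
…
step 3: (297, 14)  from 2·(106,5) + (85,4)
…
step 6: (4179, 197)  from 1·(2885,136) + (1294,61)
step 7: (19601, 924)  from 4·(4179,197) + (2885,136)
(x₁, y₁) = (19601, 924);  19601² − 450·924² = 1 ✓

19601 924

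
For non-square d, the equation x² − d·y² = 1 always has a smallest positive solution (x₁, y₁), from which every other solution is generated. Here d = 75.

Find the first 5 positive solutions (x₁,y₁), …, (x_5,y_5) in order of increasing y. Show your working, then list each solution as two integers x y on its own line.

√75 → a₀=8, period (1,1,1,16); ℓ=4 even so k=3
step 0: (8, 1)  from 8·(1,0) + (0,1)
step 1: (9, 1)  from 1·(8,1) + (1,0)
step 2: (17, 2)  from 1·(9,1) + (8,1)
step 3: (26, 3)  from 1·(17,2) + (9,1)
(x₁, y₁) = (26, 3);  26² − 75·3² = 1 ✓
n=2: (26,3)∘(26,3) = (26·26+75·3·3, 26·3+3·26) = (1351,156)
n=3: (1351,156)∘(26,3) = (26·1351+75·3·156, 26·156+3·1351) = (70226,8109)
n=4: (70226,8109)∘(26,3) = (26·70226+75·3·8109, 26·8109+3·70226) = (3650401,421512)
n=5: (3650401,421512)∘(26,3) = (26·3650401+75·3·421512, 26·421512+3·3650401) = (189750626,21910515)

26 3
1351 156
70226 8109
3650401 421512
189750626 21910515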